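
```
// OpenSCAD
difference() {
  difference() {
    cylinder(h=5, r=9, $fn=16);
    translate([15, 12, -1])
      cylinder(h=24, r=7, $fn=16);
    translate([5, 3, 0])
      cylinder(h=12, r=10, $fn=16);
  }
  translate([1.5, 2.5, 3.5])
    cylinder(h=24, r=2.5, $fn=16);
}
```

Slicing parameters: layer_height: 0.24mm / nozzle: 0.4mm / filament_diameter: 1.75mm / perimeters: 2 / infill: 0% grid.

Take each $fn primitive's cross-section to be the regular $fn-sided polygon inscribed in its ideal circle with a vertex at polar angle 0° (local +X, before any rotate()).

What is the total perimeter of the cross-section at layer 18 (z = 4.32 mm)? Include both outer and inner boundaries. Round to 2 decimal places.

52.86 mm

At z = 4.32 mm: the r=9 cylinder contributes a regular 16-gon of circumradius 9 (perimeter = 2·16·9.000·sin(180°/16) = 56.19 mm); the cylinder at (15, 12): section is a regular 16-gon, circumradius r=7 (perimeter = 2·16·7.000·sin(180°/16) = 43.70 mm); the cylinder at (5, 3): section is a regular 16-gon, circumradius r=10 (perimeter = 2·16·10.000·sin(180°/16) = 62.43 mm); After the difference (first − rest): starting from the r=9 cylinder, the r=7 cylinder at (15, 12) misses the remaining region (no effect); the r=10 cylinder at (5, 3) partially overlaps it — only the 167.92 mm² overlap (of its 306.15 mm²) is removed, clipping the outline — boundary = 52.86 mm; the r=2.5 cylinder at (1.5, 2.5) gives a regular 16-gon of circumradius 2.5 (constant along its height) (perimeter = 2·16·2.500·sin(180°/16) = 15.61 mm); After the difference (first − rest): starting from the result so far, the r=2.5 cylinder at (1.5, 2.5) misses the remaining region (no effect) — boundary = 52.86 mm. Overall, the cross-section is a single solid region. Total boundary length (outer) = 52.86 mm.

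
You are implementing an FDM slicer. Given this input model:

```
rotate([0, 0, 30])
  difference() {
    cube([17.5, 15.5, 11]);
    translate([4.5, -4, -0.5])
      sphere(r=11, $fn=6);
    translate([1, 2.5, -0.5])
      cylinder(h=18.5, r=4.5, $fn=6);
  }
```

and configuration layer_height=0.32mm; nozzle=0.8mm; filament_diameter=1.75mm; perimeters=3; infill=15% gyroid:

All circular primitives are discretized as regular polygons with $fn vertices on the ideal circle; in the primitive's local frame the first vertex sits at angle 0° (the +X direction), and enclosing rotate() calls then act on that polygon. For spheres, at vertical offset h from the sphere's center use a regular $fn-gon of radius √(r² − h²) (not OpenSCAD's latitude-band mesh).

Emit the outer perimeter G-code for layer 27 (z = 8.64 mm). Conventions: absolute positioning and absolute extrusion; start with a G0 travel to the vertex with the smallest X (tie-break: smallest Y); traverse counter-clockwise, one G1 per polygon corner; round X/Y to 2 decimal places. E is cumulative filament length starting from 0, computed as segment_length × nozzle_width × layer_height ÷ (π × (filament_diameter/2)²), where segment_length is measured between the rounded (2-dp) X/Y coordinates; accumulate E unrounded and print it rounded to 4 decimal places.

At z = 8.64 mm: the 17.5×15.5 cube contributes its full rectangle; the sphere at (4.5, -4): section is a regular 6-gon, circumradius = √(r²−h²) = √(11²−9.14²) = 6.120; the r=4.5 cylinder at (1, 2.5) contributes a regular 6-gon of circumradius 4.5; After the difference (first − rest): starting from the 17.5×15.5 cube, the r=11 sphere at (4.5, -4) partially overlaps it — only the 8.94 mm² overlap (of its 97.32 mm²) is removed, clipping the outline; the r=4.5 cylinder at (1, 2.5) partially overlaps it — only the 24.62 mm² overlap (of its 52.61 mm²) is removed, clipping the outline — 1 connected region; (rotated 30° about Z; rotation is an isometry so areas/perimeters/island counts are preserved). The outline is a single polygon with 9 vertices. Extrusion per mm of travel: 0.8 × 0.32 / (π × 0.875²) = 0.106432. Accumulating E over each segment gives final E = 6.8852.

G0 X-7.75 Y13.42 Z8.64
G1 X-3.20 Y5.54 E0.9685
G1 X-0.38 Y7.17 E1.3151
G1 X3.51 Y4.92 E1.7934
G1 X3.51 Y3.53 E1.9414
G1 X5.90 Y4.91 E2.2351
G1 X7.20 Y4.16 E2.3948
G1 X15.16 Y8.75 E3.3728
G1 X7.41 Y22.17 E5.0222
G1 X-7.75 Y13.42 E6.8852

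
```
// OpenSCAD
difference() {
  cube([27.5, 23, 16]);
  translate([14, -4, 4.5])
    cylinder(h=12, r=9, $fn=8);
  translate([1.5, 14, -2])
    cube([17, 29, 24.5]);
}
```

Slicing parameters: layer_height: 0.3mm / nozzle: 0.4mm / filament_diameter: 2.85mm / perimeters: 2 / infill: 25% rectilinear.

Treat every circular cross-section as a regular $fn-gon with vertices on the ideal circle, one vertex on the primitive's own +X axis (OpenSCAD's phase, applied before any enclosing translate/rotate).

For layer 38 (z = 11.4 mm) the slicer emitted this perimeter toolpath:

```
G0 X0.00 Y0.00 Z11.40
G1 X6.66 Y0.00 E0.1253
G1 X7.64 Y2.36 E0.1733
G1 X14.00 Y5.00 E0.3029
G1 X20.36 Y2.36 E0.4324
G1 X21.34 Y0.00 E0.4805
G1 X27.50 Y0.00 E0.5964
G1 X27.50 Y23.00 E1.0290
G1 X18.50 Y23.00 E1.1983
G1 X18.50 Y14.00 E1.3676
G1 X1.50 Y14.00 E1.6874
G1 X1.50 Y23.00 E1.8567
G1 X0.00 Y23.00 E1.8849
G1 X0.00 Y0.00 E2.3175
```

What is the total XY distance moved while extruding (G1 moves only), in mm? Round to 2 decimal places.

123.20 mm

Sum the Euclidean lengths of each G1 segment: total = 123.20 mm.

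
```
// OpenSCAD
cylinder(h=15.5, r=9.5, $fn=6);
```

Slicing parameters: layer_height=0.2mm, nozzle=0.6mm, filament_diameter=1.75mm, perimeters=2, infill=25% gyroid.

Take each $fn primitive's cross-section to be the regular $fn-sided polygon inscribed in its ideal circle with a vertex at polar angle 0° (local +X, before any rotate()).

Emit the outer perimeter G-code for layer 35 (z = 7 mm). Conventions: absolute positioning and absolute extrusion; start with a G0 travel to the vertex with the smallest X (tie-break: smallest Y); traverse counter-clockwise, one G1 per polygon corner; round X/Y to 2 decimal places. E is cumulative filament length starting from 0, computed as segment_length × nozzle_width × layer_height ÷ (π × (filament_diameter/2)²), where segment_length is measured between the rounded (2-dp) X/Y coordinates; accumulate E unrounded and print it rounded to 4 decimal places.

G0 X-9.50 Y0.00 Z7.00
G1 X-4.75 Y-8.23 E0.4741
G1 X4.75 Y-8.23 E0.9480
G1 X9.50 Y0.00 E1.4221
G1 X4.75 Y8.23 E1.8962
G1 X-4.75 Y8.23 E2.3701
G1 X-9.50 Y0.00 E2.8442

At z = 7 mm: the r=9.5 cylinder gives a regular 6-gon of circumradius 9.5 (constant along its height). The outline is a single polygon with 6 vertices. Extrusion per mm of travel: 0.6 × 0.2 / (π × 0.875²) = 0.049890. Accumulating E over each segment gives final E = 2.8442.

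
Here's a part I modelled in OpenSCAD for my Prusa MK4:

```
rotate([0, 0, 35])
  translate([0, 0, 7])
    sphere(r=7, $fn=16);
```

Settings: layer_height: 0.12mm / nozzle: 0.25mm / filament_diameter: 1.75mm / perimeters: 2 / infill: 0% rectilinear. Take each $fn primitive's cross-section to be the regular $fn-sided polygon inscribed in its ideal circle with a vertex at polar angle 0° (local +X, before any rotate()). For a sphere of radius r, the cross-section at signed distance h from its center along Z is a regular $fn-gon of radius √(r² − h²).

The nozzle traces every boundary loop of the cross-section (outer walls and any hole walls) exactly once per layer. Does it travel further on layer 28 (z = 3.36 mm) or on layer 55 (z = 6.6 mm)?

layer 55 (z = 6.6 mm)

Layer 28 (z = 3.36): the r=7 sphere contributes a regular 16-gon of circumradius √(7²−3.64²) = 5.979 (perimeter = 2·16·5.979·sin(180°/16) = 37.33 mm); (rotated 35° about Z; rotation is an isometry so areas/perimeters/island counts are preserved). So its perimeter = 37.33 mm. Layer 55 (z = 6.6): the r=7 sphere contributes a regular 16-gon of circumradius √(7²−0.4²) = 6.989 (perimeter = 2·16·6.989·sin(180°/16) = 43.63 mm); (whole slice rotated 35° about Z — lengths, areas and connectivity unchanged). So its perimeter = 43.63 mm. Layer 55 is larger (43.63 vs 37.33 mm).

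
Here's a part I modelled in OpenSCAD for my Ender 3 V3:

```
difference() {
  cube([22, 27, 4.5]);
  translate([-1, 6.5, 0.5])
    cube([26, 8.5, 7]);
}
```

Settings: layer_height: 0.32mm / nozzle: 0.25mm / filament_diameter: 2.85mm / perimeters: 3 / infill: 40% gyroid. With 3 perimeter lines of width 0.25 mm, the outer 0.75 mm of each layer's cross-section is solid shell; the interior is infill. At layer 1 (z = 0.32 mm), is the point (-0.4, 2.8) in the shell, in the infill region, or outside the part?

outside

At z = 0.32 mm: the cube is present — its section is the full 22×27 rectangle; the cube at (-1, 6.5) is absent (z outside [0.5, 7.5]); Subtracting the remaining from the first: none of the subtracted shapes is present at this height, so the 22×27 cube is unchanged — 1 connected region. Overall, the cross-section is a single solid region. The nearest boundary edge runs (0.00, 27.00)→(0.00, 0.00); distance from the point to it = 0.40 mm. The point is not inside any of the regions above, so it lies outside the cross-section (0.40 mm from the nearest boundary).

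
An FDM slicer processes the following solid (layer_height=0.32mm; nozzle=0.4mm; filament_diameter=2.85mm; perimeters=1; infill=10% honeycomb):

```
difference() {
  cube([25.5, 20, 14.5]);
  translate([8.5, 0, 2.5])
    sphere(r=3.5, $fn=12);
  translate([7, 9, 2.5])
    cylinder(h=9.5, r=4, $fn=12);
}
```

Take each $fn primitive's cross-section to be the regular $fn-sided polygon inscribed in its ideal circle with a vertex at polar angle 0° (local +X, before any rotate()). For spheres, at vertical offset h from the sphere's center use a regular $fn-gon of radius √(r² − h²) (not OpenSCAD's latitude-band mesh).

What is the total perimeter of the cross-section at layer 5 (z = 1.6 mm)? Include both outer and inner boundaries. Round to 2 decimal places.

94.74 mm

At z = 1.6 mm: the cube (footprint 25.5×20) is included at this height (perimeter 91.00 mm); the sphere at (8.5, 0): section is a regular 12-gon, circumradius = √(r²−h²) = √(3.5²−0.9²) = 3.382 (perimeter = 2·12·3.382·sin(180°/12) = 21.01 mm); the cylinder at (7, 9) is absent (z outside [2.5, 12]); Taking the first minus the rest: starting from the 25.5×20 cube, the r=3.5 sphere at (8.5, 0) partially overlaps it — only the 17.16 mm² overlap (of its 34.32 mm²) is removed, clipping the outline — boundary = 94.74 mm. Overall, the cross-section is a single solid region. Total boundary length (outer) = 94.74 mm.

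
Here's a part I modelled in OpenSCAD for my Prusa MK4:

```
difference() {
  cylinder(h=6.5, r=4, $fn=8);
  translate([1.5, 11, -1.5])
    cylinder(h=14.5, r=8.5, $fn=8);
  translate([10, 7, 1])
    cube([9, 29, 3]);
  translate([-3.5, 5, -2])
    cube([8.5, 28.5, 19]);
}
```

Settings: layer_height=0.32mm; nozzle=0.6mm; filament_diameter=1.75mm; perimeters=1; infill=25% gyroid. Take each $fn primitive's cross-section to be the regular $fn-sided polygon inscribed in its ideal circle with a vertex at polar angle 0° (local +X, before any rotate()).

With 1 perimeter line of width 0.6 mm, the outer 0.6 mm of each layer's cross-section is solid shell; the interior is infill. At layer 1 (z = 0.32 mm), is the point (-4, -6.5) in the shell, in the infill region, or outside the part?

At z = 0.32 mm: the cylinder: section is a regular 8-gon, circumradius r=4; the r=8.5 cylinder at (1.5, 11) gives a regular 8-gon of circumradius 8.5 (constant along its height); the cube at (10, 7) is absent (z outside [1, 4]); the cube at (-3.5, 5) is present — its section is the full 8.5×28.5 rectangle; Subtracting the remaining from the first: starting from the r=4 cylinder, the r=8.5 cylinder at (1.5, 11) partially overlaps it — only the 2.25 mm² overlap (of its 204.35 mm²) is removed, clipping the outline; the 8.5×28.5 cube at (-3.5, 5) misses the remaining region (no effect) — 1 connected region. Overall, the cross-section is a single solid region. The nearest boundary edge runs (-0.00, -4.00)→(-2.83, -2.83); distance from the point to it = 3.84 mm. The point is not inside any of the regions above, so it lies outside the cross-section (3.84 mm from the nearest boundary).

outside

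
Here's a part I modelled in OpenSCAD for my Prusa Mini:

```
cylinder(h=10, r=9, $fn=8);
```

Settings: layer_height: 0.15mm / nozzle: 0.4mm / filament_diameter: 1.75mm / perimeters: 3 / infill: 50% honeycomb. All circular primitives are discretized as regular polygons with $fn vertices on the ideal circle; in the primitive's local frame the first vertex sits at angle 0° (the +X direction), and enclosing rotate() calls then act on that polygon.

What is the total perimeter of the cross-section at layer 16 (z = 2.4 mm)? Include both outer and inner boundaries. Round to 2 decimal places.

55.11 mm

At z = 2.4 mm: the r=9 cylinder gives a regular 8-gon of circumradius 9 (constant along its height) (perimeter = 2·8·9.000·sin(180°/8) = 55.11 mm). Overall, the cross-section is a single solid region. Total boundary length (outer) = 55.11 mm.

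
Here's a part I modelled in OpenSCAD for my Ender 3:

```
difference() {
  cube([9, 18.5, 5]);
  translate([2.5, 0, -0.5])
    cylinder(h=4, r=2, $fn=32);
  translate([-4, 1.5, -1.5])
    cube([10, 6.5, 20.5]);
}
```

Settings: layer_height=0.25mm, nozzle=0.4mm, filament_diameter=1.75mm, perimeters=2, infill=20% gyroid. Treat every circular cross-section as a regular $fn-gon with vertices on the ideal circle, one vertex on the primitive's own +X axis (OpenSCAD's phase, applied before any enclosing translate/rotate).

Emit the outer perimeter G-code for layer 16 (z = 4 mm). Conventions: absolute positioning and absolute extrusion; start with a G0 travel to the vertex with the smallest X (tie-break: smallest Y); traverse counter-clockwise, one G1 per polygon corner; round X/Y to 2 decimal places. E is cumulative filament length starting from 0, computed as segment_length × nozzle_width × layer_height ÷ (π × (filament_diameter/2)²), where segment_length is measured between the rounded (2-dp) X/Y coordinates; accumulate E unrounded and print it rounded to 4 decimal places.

G0 X0.00 Y0.00 Z4.00
G1 X9.00 Y0.00 E0.3742
G1 X9.00 Y18.50 E1.1433
G1 X0.00 Y18.50 E1.5175
G1 X0.00 Y8.00 E1.9540
G1 X6.00 Y8.00 E2.2035
G1 X6.00 Y1.50 E2.4737
G1 X0.00 Y1.50 E2.7232
G1 X0.00 Y0.00 E2.7855

At z = 4 mm: the 9×18.5 cube contributes its full rectangle; the cylinder at (2.5, 0) is not intersected at this z (z outside [-0.5, 3.5]); the cube at (-4, 1.5) is present — its section is the full 10×6.5 rectangle; After the difference (first − rest): starting from the 9×18.5 cube, the 10×6.5 cube at (-4, 1.5) partially overlaps it — only the 39.00 mm² overlap (of its 65.00 mm²) is removed, clipping the outline — 1 connected region. The outline is a single polygon with 8 vertices. Extrusion per mm of travel: 0.4 × 0.25 / (π × 0.875²) = 0.041575. Accumulating E over each segment gives final E = 2.7855.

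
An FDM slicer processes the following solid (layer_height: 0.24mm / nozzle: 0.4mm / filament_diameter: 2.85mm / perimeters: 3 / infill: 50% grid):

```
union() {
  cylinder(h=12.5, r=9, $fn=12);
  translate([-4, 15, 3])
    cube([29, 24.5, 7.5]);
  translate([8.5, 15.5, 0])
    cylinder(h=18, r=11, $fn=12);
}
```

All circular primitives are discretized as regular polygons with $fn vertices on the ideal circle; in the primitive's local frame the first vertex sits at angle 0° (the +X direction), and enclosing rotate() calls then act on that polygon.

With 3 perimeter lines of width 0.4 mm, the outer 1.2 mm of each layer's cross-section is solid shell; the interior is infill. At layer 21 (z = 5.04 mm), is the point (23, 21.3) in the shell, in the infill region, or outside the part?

At z = 5.04 mm: the r=9 cylinder contributes a regular 12-gon of circumradius 9; the 29×24.5 cube at (-4, 15) contributes its full rectangle; the cylinder at (8.5, 15.5): section is a regular 12-gon, circumradius r=11; Merging all regions: the regions partially overlap (shared area 202.51 mm²), so overlapping operands fuse into one piece — 1 connected region. Overall, the cross-section is a single solid region. The nearest boundary edge runs (25.00, 39.50)→(25.00, 15.00); distance from the point to it = 2.00 mm. The point is inside the cross-section and 2.00 mm from the nearest boundary — more than the 1.2 mm shell width (3 × 0.4), so it's in the infill interior.

infill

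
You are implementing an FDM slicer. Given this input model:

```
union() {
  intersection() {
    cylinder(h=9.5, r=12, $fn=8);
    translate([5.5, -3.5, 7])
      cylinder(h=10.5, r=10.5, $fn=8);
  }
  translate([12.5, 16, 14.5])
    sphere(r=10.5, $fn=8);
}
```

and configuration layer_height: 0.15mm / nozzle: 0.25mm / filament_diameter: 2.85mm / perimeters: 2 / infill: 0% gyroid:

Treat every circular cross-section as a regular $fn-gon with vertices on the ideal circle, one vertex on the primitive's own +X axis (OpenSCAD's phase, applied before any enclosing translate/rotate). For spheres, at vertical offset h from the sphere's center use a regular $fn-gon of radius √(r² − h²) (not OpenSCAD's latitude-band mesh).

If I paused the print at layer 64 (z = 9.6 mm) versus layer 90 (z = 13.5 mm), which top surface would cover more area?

Layer 64 (z = 9.6): the cylinder is not intersected at this z (z outside [0, 9.5]); the r=10.5 cylinder at (5.5, -3.5) gives a regular 8-gon of circumradius 10.5 (constant along its height) (area = (8/2)·10.500²·sin(360°/8) = 311.83 mm²); Taking the intersection: at least one operand is absent at this height, so nothing remains; the sphere at (12.5, 16): section is a regular 8-gon, circumradius = √(r²−h²) = √(10.5²−4.9²) = 9.287 (area = (8/2)·9.287²·sin(360°/8) = 243.92 mm²); Taking the union: only the r=10.5 sphere at (12.5, 16) is present, so the union is just that shape — area = 243.92 mm². So its area = 243.92 mm². Layer 90 (z = 13.5): the cylinder does not reach this height (z outside [0, 9.5]); the r=10.5 cylinder at (5.5, -3.5) gives a regular 8-gon of circumradius 10.5 (constant along its height) (area = (8/2)·10.500²·sin(360°/8) = 311.83 mm²); Keeping only the common overlap: at least one operand is absent at this height, so nothing remains; the r=10.5 sphere at (12.5, 16) contributes a regular 8-gon of circumradius √(10.5²−1²) = 10.452 (area = (8/2)·10.452²·sin(360°/8) = 309.01 mm²); Merging all regions: only the r=10.5 sphere at (12.5, 16) is present, so the union is just that shape — area = 309.01 mm². So its area = 309.01 mm². Layer 90 is larger (309.01 vs 243.92 mm²).

layer 90 (z = 13.5 mm)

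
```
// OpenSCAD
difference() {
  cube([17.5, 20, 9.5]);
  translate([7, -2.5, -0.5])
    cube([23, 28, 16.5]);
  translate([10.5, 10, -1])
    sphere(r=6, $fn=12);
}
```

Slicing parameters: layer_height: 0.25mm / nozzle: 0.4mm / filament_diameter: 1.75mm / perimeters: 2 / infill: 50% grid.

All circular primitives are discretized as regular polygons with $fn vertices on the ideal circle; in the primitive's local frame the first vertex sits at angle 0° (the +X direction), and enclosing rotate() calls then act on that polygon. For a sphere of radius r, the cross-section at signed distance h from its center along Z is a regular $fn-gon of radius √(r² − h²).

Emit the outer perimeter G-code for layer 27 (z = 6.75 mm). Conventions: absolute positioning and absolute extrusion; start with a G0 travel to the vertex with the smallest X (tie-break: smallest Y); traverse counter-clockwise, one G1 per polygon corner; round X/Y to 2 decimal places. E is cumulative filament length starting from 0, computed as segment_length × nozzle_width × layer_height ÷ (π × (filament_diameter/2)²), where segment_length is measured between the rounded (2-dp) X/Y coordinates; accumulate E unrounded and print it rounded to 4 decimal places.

G0 X0.00 Y0.00 Z6.75
G1 X7.00 Y0.00 E0.2910
G1 X7.00 Y20.00 E1.1225
G1 X0.00 Y20.00 E1.4136
G1 X0.00 Y0.00 E2.2451

At z = 6.75 mm: the cube is present — its section is the full 17.5×20 rectangle; the 23×28 cube at (7, -2.5) contributes its full rectangle; the sphere at (10.5, 10) does not reach this height (|z−center|=7.750 > r=6); Subtracting the remaining from the first: starting from the 17.5×20 cube, the 23×28 cube at (7, -2.5) partially overlaps it — only the 210.00 mm² overlap (of its 644.00 mm²) is removed, clipping the outline — 1 connected region. The outline is a single polygon with 4 vertices. Extrusion per mm of travel: 0.4 × 0.25 / (π × 0.875²) = 0.041575. Accumulating E over each segment gives final E = 2.2451.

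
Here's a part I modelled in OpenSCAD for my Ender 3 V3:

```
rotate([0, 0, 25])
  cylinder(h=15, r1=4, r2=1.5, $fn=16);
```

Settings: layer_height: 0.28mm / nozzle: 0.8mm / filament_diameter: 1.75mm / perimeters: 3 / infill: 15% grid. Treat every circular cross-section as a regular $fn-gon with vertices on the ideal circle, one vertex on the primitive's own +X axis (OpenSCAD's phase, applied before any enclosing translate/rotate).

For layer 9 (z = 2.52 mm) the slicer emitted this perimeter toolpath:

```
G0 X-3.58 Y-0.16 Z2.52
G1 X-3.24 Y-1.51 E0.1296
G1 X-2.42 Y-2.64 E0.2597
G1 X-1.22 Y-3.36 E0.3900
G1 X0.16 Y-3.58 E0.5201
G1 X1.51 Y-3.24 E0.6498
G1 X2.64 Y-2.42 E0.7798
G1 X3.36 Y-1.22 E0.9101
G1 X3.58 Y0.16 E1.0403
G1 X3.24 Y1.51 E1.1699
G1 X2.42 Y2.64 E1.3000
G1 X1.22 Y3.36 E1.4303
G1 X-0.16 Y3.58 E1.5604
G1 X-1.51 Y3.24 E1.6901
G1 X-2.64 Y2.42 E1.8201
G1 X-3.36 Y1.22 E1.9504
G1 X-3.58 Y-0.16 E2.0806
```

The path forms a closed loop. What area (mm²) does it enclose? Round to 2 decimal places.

39.20 mm²

Apply the shoelace formula to the sequence of (X, Y) vertices; enclosed area = 39.20 mm².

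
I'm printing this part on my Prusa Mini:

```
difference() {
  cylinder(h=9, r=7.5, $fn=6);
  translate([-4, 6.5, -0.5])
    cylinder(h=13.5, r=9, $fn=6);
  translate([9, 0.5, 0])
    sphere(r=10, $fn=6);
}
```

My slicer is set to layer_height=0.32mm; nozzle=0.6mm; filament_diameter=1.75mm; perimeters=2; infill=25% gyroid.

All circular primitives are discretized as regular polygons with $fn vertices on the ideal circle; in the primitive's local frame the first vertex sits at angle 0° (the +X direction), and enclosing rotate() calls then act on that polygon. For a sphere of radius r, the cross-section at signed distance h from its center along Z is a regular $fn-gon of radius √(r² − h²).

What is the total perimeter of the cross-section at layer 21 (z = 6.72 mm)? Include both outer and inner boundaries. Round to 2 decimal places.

At z = 6.72 mm: the r=7.5 cylinder gives a regular 6-gon of circumradius 7.5 (constant along its height) (perimeter = 2·6·7.500·sin(180°/6) = 45.00 mm); the r=9 cylinder at (-4, 6.5) contributes a regular 6-gon of circumradius 9 (perimeter = 2·6·9.000·sin(180°/6) = 54.00 mm); the sphere at (9, 0.5): section is a regular 6-gon, circumradius = √(r²−h²) = √(10²−6.72²) = 7.406 (perimeter = 2·6·7.406·sin(180°/6) = 44.43 mm); After the difference (first − rest): starting from the r=7.5 cylinder, the r=9 cylinder at (-4, 6.5) partially overlaps it — only the 66.50 mm² overlap (of its 210.44 mm²) is removed, clipping the outline; the r=10 sphere at (9, 0.5) partially overlaps it — only the 30.13 mm² overlap (of its 142.48 mm²) is removed, clipping the outline — boundary = 42.26 mm. Overall, the cross-section is a single solid region. Total boundary length (outer) = 42.26 mm.

42.26 mm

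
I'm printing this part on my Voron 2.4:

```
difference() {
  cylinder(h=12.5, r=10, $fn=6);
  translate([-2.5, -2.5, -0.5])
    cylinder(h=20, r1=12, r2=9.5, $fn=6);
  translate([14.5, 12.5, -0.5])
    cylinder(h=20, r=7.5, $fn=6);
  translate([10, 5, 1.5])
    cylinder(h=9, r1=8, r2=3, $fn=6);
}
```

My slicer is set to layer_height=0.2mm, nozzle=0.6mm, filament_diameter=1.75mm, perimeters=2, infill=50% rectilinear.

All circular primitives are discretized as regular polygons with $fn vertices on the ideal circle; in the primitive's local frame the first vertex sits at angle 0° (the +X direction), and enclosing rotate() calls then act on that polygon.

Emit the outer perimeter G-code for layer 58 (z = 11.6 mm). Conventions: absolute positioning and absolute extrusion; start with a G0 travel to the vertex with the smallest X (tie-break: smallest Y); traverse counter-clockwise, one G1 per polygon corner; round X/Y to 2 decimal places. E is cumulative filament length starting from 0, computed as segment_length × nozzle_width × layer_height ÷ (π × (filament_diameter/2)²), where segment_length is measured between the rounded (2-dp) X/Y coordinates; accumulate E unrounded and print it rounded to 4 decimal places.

At z = 11.6 mm: the r=10 cylinder contributes a regular 6-gon of circumradius 10; the cone at (-2.5, -2.5) contributes a regular 6-gon of circumradius 10.488 (interpolated between r1=12 and r2=9.5 at t=0.605); the cylinder at (14.5, 12.5): section is a regular 6-gon, circumradius r=7.5; the cone at (10, 5) is absent (z outside [1.5, 10.5]); Subtracting the remaining from the first: starting from the r=10 cylinder, the cone at (-2.5, -2.5) partially overlaps it — only the 205.25 mm² overlap (of its 285.76 mm²) is removed, clipping the outline; the r=7.5 cylinder at (14.5, 12.5) misses the remaining region (no effect) — 1 connected region. The outline is a single polygon with 8 vertices. Extrusion per mm of travel: 0.6 × 0.2 / (π × 0.875²) = 0.049890. Accumulating E over each segment gives final E = 2.9692.

G0 X-6.20 Y6.58 Z11.60
G1 X2.74 Y6.58 E0.4460
G1 X7.99 Y-2.50 E0.9693
G1 X4.43 Y-8.66 E1.3242
G1 X5.00 Y-8.66 E1.3527
G1 X10.00 Y0.00 E1.8516
G1 X5.00 Y8.66 E2.3505
G1 X-5.00 Y8.66 E2.8494
G1 X-6.20 Y6.58 E2.9692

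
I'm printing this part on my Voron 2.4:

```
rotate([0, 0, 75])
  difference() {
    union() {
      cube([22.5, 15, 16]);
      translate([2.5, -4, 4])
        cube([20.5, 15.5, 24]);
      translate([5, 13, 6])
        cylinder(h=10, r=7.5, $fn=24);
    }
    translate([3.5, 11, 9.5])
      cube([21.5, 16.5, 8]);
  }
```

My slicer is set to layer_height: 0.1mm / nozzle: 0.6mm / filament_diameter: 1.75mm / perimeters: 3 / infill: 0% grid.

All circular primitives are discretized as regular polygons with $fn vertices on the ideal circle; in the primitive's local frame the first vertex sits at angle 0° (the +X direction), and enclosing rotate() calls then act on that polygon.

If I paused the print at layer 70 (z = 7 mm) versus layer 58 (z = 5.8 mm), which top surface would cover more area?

layer 70 (z = 7 mm)

Layer 70 (z = 7): the cube (footprint 22.5×15) is included at this height (area 337.50 mm²); the cube at (2.5, -4) is present — its section is the full 20.5×15.5 rectangle (area 317.75 mm²); the r=7.5 cylinder at (5, 13) contributes a regular 24-gon of circumradius 7.5 (area = (24/2)·7.500²·sin(360°/24) = 174.70 mm²); Taking the union: the regions partially overlap — summed areas 829.95 mm² minus the doubly-counted overlap 332.67 mm² gives 497.28 mm² — area = 497.28 mm²; the cube at (3.5, 11) does not reach this height (z outside [9.5, 17.5]); Taking the first minus the rest: none of the subtracted shapes is present at this height, so that combined region is unchanged — area = 497.28 mm²; (rotated 75° about Z; rotation is an isometry so areas/perimeters/island counts are preserved). So its area = 497.28 mm². Layer 58 (z = 5.8): the 22.5×15 cube contributes its full rectangle (area 337.50 mm²); the cube at (2.5, -4) (footprint 20.5×15.5) is included at this height (area 317.75 mm²); the cylinder at (5, 13) is absent (z outside [6, 16]); Merging all regions: the regions partially overlap — summed areas 655.25 mm² minus the doubly-counted overlap 230.00 mm² gives 425.25 mm² — area = 425.25 mm²; the cube at (3.5, 11) is not intersected at this z (z outside [9.5, 17.5]); After the difference (first − rest): none of the subtracted shapes is present at this height, so that combined region is unchanged — area = 425.25 mm²; (whole slice rotated 75° about Z — lengths, areas and connectivity unchanged). So its area = 425.25 mm². Layer 70 is larger (497.28 vs 425.25 mm²).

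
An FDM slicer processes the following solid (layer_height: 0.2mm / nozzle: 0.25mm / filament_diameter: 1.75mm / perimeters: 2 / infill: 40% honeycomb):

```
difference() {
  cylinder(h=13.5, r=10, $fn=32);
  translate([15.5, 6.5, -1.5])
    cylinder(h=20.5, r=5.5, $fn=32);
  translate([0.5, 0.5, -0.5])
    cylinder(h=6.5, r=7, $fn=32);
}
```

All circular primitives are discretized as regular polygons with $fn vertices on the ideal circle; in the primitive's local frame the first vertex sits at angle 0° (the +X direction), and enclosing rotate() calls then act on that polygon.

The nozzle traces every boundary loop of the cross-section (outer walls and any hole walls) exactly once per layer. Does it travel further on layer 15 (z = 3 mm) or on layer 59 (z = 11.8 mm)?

Layer 15 (z = 3): the r=10 cylinder gives a regular 32-gon of circumradius 10 (constant along its height) (perimeter = 2·32·10.000·sin(180°/32) = 62.73 mm); the r=5.5 cylinder at (15.5, 6.5) gives a regular 32-gon of circumradius 5.5 (constant along its height) (perimeter = 2·32·5.500·sin(180°/32) = 34.50 mm); the r=7 cylinder at (0.5, 0.5) gives a regular 32-gon of circumradius 7 (constant along its height) (perimeter = 2·32·7.000·sin(180°/32) = 43.91 mm); Taking the first minus the rest: starting from the r=10 cylinder, the r=5.5 cylinder at (15.5, 6.5) misses the remaining region (no effect); the r=7 cylinder at (0.5, 0.5) lies wholly inside it (removes its full 152.95 mm² and its 43.91 mm outline becomes a hole wall) — boundary (outer + 1 inner loop) = 106.64 mm. So its perimeter = 106.64 mm. Layer 59 (z = 11.8): the cylinder: section is a regular 32-gon, circumradius r=10 (perimeter = 2·32·10.000·sin(180°/32) = 62.73 mm); the cylinder at (15.5, 6.5): section is a regular 32-gon, circumradius r=5.5 (perimeter = 2·32·5.500·sin(180°/32) = 34.50 mm); the cylinder at (0.5, 0.5) is not intersected at this z (z outside [-0.5, 6]); Taking the first minus the rest: starting from the r=10 cylinder, the r=5.5 cylinder at (15.5, 6.5) misses the remaining region (no effect) — boundary = 62.73 mm. So its perimeter = 62.73 mm. Layer 15 is larger (106.64 vs 62.73 mm).

layer 15 (z = 3 mm)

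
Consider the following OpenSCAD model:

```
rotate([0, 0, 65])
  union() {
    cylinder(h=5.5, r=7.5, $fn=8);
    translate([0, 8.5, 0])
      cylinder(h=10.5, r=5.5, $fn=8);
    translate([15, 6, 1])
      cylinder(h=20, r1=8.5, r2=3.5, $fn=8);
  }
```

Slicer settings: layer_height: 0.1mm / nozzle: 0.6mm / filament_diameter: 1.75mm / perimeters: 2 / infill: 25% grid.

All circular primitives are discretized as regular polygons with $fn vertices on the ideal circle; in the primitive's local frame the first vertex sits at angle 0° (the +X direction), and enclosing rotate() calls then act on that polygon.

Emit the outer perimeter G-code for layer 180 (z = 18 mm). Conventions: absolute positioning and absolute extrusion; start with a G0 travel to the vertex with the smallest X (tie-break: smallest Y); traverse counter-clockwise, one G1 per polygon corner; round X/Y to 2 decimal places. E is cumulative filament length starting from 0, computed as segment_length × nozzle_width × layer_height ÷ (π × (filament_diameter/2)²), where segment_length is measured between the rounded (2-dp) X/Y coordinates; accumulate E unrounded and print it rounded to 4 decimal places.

G0 X-3.09 Y14.68 Z18.00
G1 X-0.89 Y12.28 E0.0812
G1 X2.36 Y12.14 E0.1624
G1 X4.75 Y14.33 E0.2432
G1 X4.90 Y17.58 E0.3244
G1 X2.70 Y19.98 E0.4056
G1 X-0.55 Y20.12 E0.4867
G1 X-2.95 Y17.93 E0.5678
G1 X-3.09 Y14.68 E0.6489

At z = 18 mm: the cylinder is not intersected at this z (z outside [0, 5.5]); the cylinder at (0, 8.5) does not reach this height (z outside [0, 10.5]); the cone at (15, 6): at t=0.850 of its height the radius interpolates to r₁+(r₂−r₁)t = 4.250, giving a regular 8-gon of that circumradius; Combining (union): only the cone at (15, 6) is present, so the union is just that shape — 1 connected region; (whole slice rotated 65° about Z — lengths, areas and connectivity unchanged). The outline is a single polygon with 8 vertices. Extrusion per mm of travel: 0.6 × 0.1 / (π × 0.875²) = 0.024945. Accumulating E over each segment gives final E = 0.6489.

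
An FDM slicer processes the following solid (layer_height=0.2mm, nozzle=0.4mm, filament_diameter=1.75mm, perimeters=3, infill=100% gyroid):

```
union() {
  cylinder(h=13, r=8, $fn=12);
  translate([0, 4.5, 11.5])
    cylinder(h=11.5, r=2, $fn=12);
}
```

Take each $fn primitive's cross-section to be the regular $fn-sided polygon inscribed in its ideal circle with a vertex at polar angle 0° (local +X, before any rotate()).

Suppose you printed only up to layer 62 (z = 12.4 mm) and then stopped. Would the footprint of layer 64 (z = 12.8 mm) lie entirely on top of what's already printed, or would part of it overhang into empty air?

entirely on top

Compare the two slices. At z = 12.4: the cylinder: section is a regular 12-gon, circumradius r=8 (area = (12/2)·8.000²·sin(360°/12) = 192.00 mm²); the cylinder at (0, 4.5): section is a regular 12-gon, circumradius r=2 (area = (12/2)·2.000²·sin(360°/12) = 12.00 mm²); Taking the union: the r=2 cylinder at (0, 4.5) lies entirely inside the r=8 cylinder, so the union is just the r=8 cylinder — area = 192.00 mm². At z = 12.8: the r=8 cylinder contributes a regular 12-gon of circumradius 8 (area = (12/2)·8.000²·sin(360°/12) = 192.00 mm²); the cylinder at (0, 4.5): section is a regular 12-gon, circumradius r=2 (area = (12/2)·2.000²·sin(360°/12) = 12.00 mm²); Combining (union): the r=2 cylinder at (0, 4.5) lies entirely inside the r=8 cylinder, so the union is just the r=8 cylinder — area = 192.00 mm². Checking containment: the cross-section at z = 12.8 is a subset of the cross-section at z = 12.4.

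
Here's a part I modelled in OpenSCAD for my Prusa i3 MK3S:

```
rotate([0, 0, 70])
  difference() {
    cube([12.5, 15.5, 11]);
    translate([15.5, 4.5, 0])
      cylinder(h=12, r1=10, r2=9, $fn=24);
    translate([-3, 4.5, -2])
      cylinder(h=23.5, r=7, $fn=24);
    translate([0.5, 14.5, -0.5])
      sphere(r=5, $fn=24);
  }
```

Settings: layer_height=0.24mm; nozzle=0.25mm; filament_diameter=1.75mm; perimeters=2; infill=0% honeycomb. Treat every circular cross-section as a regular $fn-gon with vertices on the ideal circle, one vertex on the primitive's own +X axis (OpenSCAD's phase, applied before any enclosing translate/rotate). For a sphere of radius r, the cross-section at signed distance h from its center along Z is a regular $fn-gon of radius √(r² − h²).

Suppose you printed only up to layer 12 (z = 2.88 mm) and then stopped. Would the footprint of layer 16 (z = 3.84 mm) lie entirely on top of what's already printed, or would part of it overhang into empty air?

part overhangs

Compare the two slices. At z = 2.88: the cube (footprint 12.5×15.5) is included at this height (area 193.75 mm²); the cone at (15.5, 4.5) (r1=10→r2=9) has section circumradius 9.760 here — a regular 24-gon (area = (24/2)·9.760²·sin(360°/24) = 295.85 mm²); the cylinder at (-3, 4.5): section is a regular 24-gon, circumradius r=7 (area = (24/2)·7.000²·sin(360°/24) = 152.19 mm²); the r=5 sphere at (0.5, 14.5) contributes a regular 24-gon of circumradius √(5²−3.38²) = 3.685 (area = (24/2)·3.685²·sin(360°/24) = 42.16 mm²); Taking the first minus the rest: starting from the 12.5×15.5 cube (193.75 mm²), the cone at (15.5, 4.5) partially overlaps it — only the 73.84 mm² overlap (of its 295.85 mm²) is removed, clipping the outline; the r=7 cylinder at (-3, 4.5) partially overlaps it — only the 33.31 mm² overlap (of its 152.19 mm²) is removed, clipping the outline; the r=5 sphere at (0.5, 14.5) partially overlaps it — only the 16.49 mm² overlap (of its 42.16 mm²) is removed, clipping the outline — area = 70.11 mm²; (rotated 70° about Z; rotation is an isometry so areas/perimeters/island counts are preserved). At z = 3.84: the cube (footprint 12.5×15.5) is included at this height (area 193.75 mm²); the cone at (15.5, 4.5) contributes a regular 24-gon of circumradius 9.680 (interpolated between r1=10 and r2=9 at t=0.320) (area = (24/2)·9.680²·sin(360°/24) = 291.02 mm²); the cylinder at (-3, 4.5): section is a regular 24-gon, circumradius r=7 (area = (24/2)·7.000²·sin(360°/24) = 152.19 mm²); the sphere at (0.5, 14.5): section is a regular 24-gon, circumradius = √(r²−h²) = √(5²−4.34²) = 2.483 (area = (24/2)·2.483²·sin(360°/24) = 19.15 mm²); After the difference (first − rest): starting from the 12.5×15.5 cube (193.75 mm²), the cone at (15.5, 4.5) partially overlaps it — only the 72.51 mm² overlap (of its 291.02 mm²) is removed, clipping the outline; the r=7 cylinder at (-3, 4.5) partially overlaps it — only the 33.31 mm² overlap (of its 152.19 mm²) is removed, clipping the outline; the r=5 sphere at (0.5, 14.5) partially overlaps it — only the 8.91 mm² overlap (of its 19.15 mm²) is removed, clipping the outline — area = 79.02 mm²; (rotated 70° about Z; rotation is an isometry so areas/perimeters/island counts are preserved). Checking containment: at z = 3.84 the cross-section extends beyond the z = 2.88 cross-section by about 8.91 mm².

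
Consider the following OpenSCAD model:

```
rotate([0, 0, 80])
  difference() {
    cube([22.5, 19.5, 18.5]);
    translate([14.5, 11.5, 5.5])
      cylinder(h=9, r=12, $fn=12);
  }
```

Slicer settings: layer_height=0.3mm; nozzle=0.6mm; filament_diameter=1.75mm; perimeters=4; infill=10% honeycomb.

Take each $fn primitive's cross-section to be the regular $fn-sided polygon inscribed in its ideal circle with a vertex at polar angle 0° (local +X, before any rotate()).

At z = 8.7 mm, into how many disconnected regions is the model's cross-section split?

2

At z = 8.7 mm: the cube (footprint 22.5×19.5) is included at this height; the r=12 cylinder at (14.5, 11.5) gives a regular 12-gon of circumradius 12 (constant along its height); Taking the first minus the rest: starting from the 22.5×19.5 cube, the r=12 cylinder at (14.5, 11.5) partially overlaps it — only the 342.99 mm² overlap (of its 432.00 mm²) is removed, clipping the outline — 2 connected regions; (rotated 80° about Z; rotation is an isometry so areas/perimeters/island counts are preserved). The result has 2 disconnected regions.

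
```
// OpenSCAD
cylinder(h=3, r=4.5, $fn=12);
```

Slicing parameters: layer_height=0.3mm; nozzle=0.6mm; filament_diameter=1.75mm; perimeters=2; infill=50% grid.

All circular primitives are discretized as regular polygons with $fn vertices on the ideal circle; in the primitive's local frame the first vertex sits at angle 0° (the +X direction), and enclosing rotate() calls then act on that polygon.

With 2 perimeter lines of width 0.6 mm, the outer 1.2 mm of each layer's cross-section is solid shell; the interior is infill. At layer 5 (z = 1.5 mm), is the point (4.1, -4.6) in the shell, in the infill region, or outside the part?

outside

At z = 1.5 mm: the r=4.5 cylinder gives a regular 12-gon of circumradius 4.5 (constant along its height). Overall, the cross-section is a single solid region. The nearest boundary edge runs (2.25, -3.90)→(3.90, -2.25); distance from the point to it = 1.81 mm. The point is not inside any of the regions above, so it lies outside the cross-section (1.81 mm from the nearest boundary).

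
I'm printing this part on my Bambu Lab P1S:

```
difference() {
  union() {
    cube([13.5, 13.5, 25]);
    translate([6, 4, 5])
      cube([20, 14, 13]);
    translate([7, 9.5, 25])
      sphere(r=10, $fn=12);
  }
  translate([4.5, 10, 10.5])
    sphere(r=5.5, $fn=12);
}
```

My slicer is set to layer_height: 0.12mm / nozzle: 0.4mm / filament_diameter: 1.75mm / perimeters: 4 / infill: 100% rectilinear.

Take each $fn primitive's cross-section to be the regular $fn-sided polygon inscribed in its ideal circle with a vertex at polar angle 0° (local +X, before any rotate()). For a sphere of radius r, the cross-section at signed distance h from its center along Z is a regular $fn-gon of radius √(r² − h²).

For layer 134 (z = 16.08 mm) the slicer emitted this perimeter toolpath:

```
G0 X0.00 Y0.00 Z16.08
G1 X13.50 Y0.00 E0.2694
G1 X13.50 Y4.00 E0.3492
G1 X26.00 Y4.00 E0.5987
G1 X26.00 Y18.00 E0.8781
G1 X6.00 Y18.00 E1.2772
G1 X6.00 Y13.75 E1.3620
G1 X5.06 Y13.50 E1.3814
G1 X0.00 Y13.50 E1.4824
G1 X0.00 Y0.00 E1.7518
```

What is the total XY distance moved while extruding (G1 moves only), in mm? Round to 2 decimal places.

87.78 mm

Sum the Euclidean lengths of each G1 segment: total = 87.78 mm.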